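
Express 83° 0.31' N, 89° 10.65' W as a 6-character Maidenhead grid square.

Add 180° to longitude and 90° to latitude: 90.8225, 173.0052.
Field: lon ⌊90.8225/20⌋ = 4 → E; lat ⌊173.0052/10⌋ = 17 → R.
Square: lon ⌊10.8225/2⌋ = 5; lat ⌊3.0052/1⌋ = 3.
Subsquare: lon ⌊0.8225/0.0833333⌋ = 9 → j; lat ⌊0.0052/0.0416667⌋ = 0 → a.

ER53ja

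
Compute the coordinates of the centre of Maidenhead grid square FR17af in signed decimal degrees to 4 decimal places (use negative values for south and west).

87.2292, -77.9583

Field F=5, R=17: +5·20° lon, +17·10° lat → SW at lon -80°, lat 80°.
Square 1, 7: +1·2° lon, +7·1° lat → SW at lon -78°, lat 87°.
Subsquare a=0, f=5: +0·0.0833333° lon, +5·0.0416667° lat → SW at lon -78°, lat 87.2083°.
Cell spans 0.0833333° lon × 0.0416667° lat. Centre is SW corner plus half of each.
latitude 87.2292, longitude -77.9583.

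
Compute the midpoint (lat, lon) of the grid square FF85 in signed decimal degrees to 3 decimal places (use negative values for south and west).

-34.500, -63.000

Field F=5, F=5: +5·20° lon, +5·10° lat → SW at lon -80°, lat -40°.
Square 8, 5: +8·2° lon, +5·1° lat → SW at lon -64°, lat -35°.
Cell spans 2° lon × 1° lat. Centre is SW corner plus half of each.
latitude -34.500, longitude -63.000.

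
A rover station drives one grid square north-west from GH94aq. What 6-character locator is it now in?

GH84xr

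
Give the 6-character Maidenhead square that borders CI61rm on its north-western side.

CI61qn

Longitude subsquare r = 17; −1 → 16 = q.
Latitude subsquare m = 12; +1 → 13 = n.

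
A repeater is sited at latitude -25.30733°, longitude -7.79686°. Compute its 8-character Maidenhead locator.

IG64cq46

Add 180° to longitude and 90° to latitude: 172.20314, 64.69267.
Field (20°×10°, letters A–R): 172.20314/20 → 8 → I, 64.69267/10 → 6 → G; chars IG.
Square (2°×1°, digits 0–9): 12.20314/2 → 6, 4.69267/1 → 4; chars 64.
Subsquare (5′×2.5′, letters a–x): 0.20314/0.0833333 → 2 → c, 0.69267/0.0416667 → 16 → q; chars cq.
Extended square (30″×15″, digits 0–9): 0.03647/0.00833333 → 4, 0.02600/0.00416667 → 6; chars 46.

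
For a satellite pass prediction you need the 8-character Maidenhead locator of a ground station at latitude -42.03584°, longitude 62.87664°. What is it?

ME17kx51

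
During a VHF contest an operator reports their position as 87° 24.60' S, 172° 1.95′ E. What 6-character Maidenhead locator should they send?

Offset from 180°W / 90°S: lon 352.0325°, lat 2.5900°.
Field: lon ⌊352.0325/20⌋ = 17 → R; lat ⌊2.5900/10⌋ = 0 → A.
Square: lon ⌊12.0325/2⌋ = 6; lat ⌊2.5900/1⌋ = 2.
Subsquare: lon ⌊0.0325/0.0833333⌋ = 0 → a; lat ⌊0.5900/0.0416667⌋ = 14 → o.

RA62ao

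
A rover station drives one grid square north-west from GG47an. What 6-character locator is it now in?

Longitude subsquare a = 0; −1 → -1, wraps to 23 = x, carry into square.
Longitude square 4; −1 → 3.
Latitude subsquare n = 13; +1 → 14 = o.

GG37xo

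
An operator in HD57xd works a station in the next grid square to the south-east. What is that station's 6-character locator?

HD67ac

Longitude subsquare x = 23; +1 → 24, wraps to 0 = a, carry into square.
Longitude square 5; +1 → 6.
Latitude subsquare d = 3; −1 → 2 = c.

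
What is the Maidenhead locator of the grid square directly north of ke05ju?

KE05jv

Latitude subsquare u = 20; +1 → 21 = v.
The longitude characters are unchanged.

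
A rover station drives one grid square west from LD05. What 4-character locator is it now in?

Longitude square 0; −1 → -1, wraps to 9, carry into field.
Longitude field L = 11; −1 → 10 = K.
The latitude characters are unchanged.

KD95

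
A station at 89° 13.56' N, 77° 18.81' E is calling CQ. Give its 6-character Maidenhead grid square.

MR89pf

Shift to the Maidenhead origin (180°W, 90°S): lon 257.3135, lat 179.2260.
Field: lon ⌊257.3135/20⌋ = 12 → M; lat ⌊179.2260/10⌋ = 17 → R.
Square: lon ⌊17.3135/2⌋ = 8; lat ⌊9.2260/1⌋ = 9.
Subsquare: lon ⌊1.3135/0.0833333⌋ = 15 → p; lat ⌊0.2260/0.0416667⌋ = 5 → f.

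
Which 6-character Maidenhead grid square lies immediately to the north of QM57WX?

Latitude subsquare x = 23; +1 → 24, wraps to 0 = a, carry into square.
Latitude square 7; +1 → 8.
The longitude characters are unchanged.

QM58wa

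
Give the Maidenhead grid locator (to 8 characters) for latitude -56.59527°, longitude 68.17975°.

Add 180° to longitude and 90° to latitude: 248.17975, 33.40473.
Field (20°×10°, letters A–R): lon ⌊248.17975/20⌋ = 12 → M; lat ⌊33.40473/10⌋ = 3 → D.
Square (2°×1°, digits 0–9): lon ⌊8.17975/2⌋ = 4; lat ⌊3.40473/1⌋ = 3.
Subsquare (5′×2.5′, letters a–x): lon ⌊0.17975/0.0833333⌋ = 2 → c; lat ⌊0.40473/0.0416667⌋ = 9 → j.
Extended square (30″×15″, digits 0–9): lon ⌊0.01308/0.00833333⌋ = 1; lat ⌊0.02973/0.00416667⌋ = 7.

MD43cj17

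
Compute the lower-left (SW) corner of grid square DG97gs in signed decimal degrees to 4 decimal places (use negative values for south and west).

Field D=3, G=6: +3·20° lon, +6·10° lat → SW at lon -120°, lat -30°.
Square 9, 7: +9·2° lon, +7·1° lat → SW at lon -102°, lat -23°.
Subsquare g=6, s=18: +6·0.0833333° lon, +18·0.0416667° lat → SW at lon -101.5°, lat -22.25°.
latitude -22.2500, longitude -101.5000.

-22.2500, -101.5000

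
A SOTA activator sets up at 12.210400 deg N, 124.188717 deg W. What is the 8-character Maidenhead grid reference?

Offset from 180°W / 90°S: lon 55.81128°, lat 102.21040°.
Field: 55.81128/20 → 2 → C, 102.21040/10 → 10 → K; chars CK.
Square: 15.81128/2 → 7, 2.21040/1 → 2; chars 72.
Subsquare: 1.81128/0.0833333 → 21 → v, 0.21040/0.0416667 → 5 → f; chars vf.
Extended square: 0.06128/0.00833333 → 7, 0.00207/0.00416667 → 0; chars 70.

CK72vf70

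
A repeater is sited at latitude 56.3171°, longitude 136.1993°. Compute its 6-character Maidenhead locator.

PO86ch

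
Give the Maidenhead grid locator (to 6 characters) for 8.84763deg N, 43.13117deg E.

LJ18nu

Offset from 180°W / 90°S: lon 223.1312°, lat 98.8476°.
Field: lon ⌊223.1312/20⌋ = 11 → L; lat ⌊98.8476/10⌋ = 9 → J.
Square: lon ⌊3.1312/2⌋ = 1; lat ⌊8.8476/1⌋ = 8.
Subsquare: lon ⌊1.1312/0.0833333⌋ = 13 → n; lat ⌊0.8476/0.0416667⌋ = 20 → u.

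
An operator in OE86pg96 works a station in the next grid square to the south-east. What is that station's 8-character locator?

OE86qg05

Longitude extended square 9; +1 → 10, wraps to 0, carry into subsquare.
Longitude subsquare p = 15; +1 → 16 = q.
Latitude extended square 6; −1 → 5.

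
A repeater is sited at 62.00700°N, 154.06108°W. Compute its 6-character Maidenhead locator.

BP22xa

Add 180° to longitude and 90° to latitude: 25.9389, 152.0070.
Field: lon ⌊25.9389/20⌋ = 1 → B; lat ⌊152.0070/10⌋ = 15 → P.
Square: lon ⌊5.9389/2⌋ = 2; lat ⌊2.0070/1⌋ = 2.
Subsquare: lon ⌊1.9389/0.0833333⌋ = 23 → x; lat ⌊0.0070/0.0416667⌋ = 0 → a.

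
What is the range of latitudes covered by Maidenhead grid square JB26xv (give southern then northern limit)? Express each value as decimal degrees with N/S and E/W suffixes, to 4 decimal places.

Field J=9, B=1: +9·20° lon, +1·10° lat → SW at lon 0°, lat -80°.
Square 2, 6: +2·2° lon, +6·1° lat → SW at lon 4°, lat -74°.
Subsquare x=23, v=21: +23·0.0833333° lon, +21·0.0416667° lat → SW at lon 5.91667°, lat -73.125°.
Cell spans 0.0833333° lon × 0.0416667° lat.
south 73.1250° S, north 73.0833° S.

73.1250° S, 73.0833° S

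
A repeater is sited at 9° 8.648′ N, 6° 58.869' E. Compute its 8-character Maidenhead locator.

JJ39ld74

Add 180° to longitude and 90° to latitude: 186.98115, 99.14413.
Field: lon ⌊186.98115/20⌋ = 9 → J; lat ⌊99.14413/10⌋ = 9 → J.
Square: lon ⌊6.98115/2⌋ = 3; lat ⌊9.14413/1⌋ = 9.
Subsquare: lon ⌊0.98115/0.0833333⌋ = 11 → l; lat ⌊0.14413/0.0416667⌋ = 3 → d.
Extended square: lon ⌊0.06448/0.00833333⌋ = 7; lat ⌊0.01913/0.00416667⌋ = 4.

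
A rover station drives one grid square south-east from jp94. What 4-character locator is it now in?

KP03

Longitude square 9; +1 → 10, wraps to 0, carry into field.
Longitude field J = 9; +1 → 10 = K.
Latitude square 4; −1 → 3.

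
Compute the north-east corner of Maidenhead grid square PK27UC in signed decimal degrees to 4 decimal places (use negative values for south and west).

Field P=15, K=10: +15·20° lon, +10·10° lat → SW at lon 120°, lat 10°.
Square 2, 7: +2·2° lon, +7·1° lat → SW at lon 124°, lat 17°.
Subsquare u=20, c=2: +20·0.0833333° lon, +2·0.0416667° lat → SW at lon 125.667°, lat 17.0833°.
Cell spans 0.0833333° lon × 0.0416667° lat. NE corner is SW corner plus one full cell.
latitude 17.1250, longitude 125.7500.

17.1250, 125.7500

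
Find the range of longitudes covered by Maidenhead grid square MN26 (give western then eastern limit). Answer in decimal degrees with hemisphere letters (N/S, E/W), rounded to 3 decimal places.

64.000° E, 66.000° E

Field M=12, N=13: +12·20° lon, +13·10° lat → SW at lon 60°, lat 40°.
Square 2, 6: +2·2° lon, +6·1° lat → SW at lon 64°, lat 46°.
Cell spans 2° lon × 1° lat.
west 64.000° E, east 66.000° E.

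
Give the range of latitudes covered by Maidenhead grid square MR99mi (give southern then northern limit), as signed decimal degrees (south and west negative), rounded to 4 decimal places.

89.3333, 89.3750

Field M=12, R=17: +12·20° lon, +17·10° lat → SW at lon 60°, lat 80°.
Square 9, 9: +9·2° lon, +9·1° lat → SW at lon 78°, lat 89°.
Subsquare m=12, i=8: +12·0.0833333° lon, +8·0.0416667° lat → SW at lon 79°, lat 89.3333°.
Cell spans 0.0833333° lon × 0.0416667° lat.
south 89.3333, north 89.3750.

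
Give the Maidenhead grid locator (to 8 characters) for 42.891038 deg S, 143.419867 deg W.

Offset from 180°W / 90°S: lon 36.58013°, lat 47.10896°.
Field: 36.58013/20 → 1 → B, 47.10896/10 → 4 → E; chars BE.
Square: 16.58013/2 → 8, 7.10896/1 → 7; chars 87.
Subsquare: 0.58013/0.0833333 → 6 → g, 0.10896/0.0416667 → 2 → c; chars gc.
Extended square: 0.08013/0.00833333 → 9, 0.02563/0.00416667 → 6; chars 96.

BE87gc96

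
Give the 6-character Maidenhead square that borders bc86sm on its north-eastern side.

Longitude subsquare s = 18; +1 → 19 = t.
Latitude subsquare m = 12; +1 → 13 = n.

BC86tn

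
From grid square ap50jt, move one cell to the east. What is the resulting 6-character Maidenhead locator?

AP50kt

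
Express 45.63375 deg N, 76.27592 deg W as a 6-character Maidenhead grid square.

FN15up

Shift to the Maidenhead origin (180°W, 90°S): lon 103.7241, lat 135.6337.
Field: 103.7241/20 → 5 → F, 135.6337/10 → 13 → N; chars FN.
Square: 3.7241/2 → 1, 5.6337/1 → 5; chars 15.
Subsquare: 1.7241/0.0833333 → 20 → u, 0.6337/0.0416667 → 15 → p; chars up.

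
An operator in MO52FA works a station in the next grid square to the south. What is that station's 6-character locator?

MO51fx

Latitude subsquare a = 0; −1 → -1, wraps to 23 = x, carry into square.
Latitude square 2; −1 → 1.
The longitude characters are unchanged.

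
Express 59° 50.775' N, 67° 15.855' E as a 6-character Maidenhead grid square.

MO39pu

Offset from 180°W / 90°S: lon 247.2643°, lat 149.8462°.
Field: 247.2643/20 → 12 → M, 149.8462/10 → 14 → O; chars MO.
Square: 7.2643/2 → 3, 9.8462/1 → 9; chars 39.
Subsquare: 1.2643/0.0833333 → 15 → p, 0.8462/0.0416667 → 20 → u; chars pu.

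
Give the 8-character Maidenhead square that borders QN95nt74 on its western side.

Longitude extended square 7; −1 → 6.
The latitude characters are unchanged.

QN95nt64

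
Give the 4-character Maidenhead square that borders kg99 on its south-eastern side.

Longitude square 9; +1 → 10, wraps to 0, carry into field.
Longitude field K = 10; +1 → 11 = L.
Latitude square 9; −1 → 8.

LG08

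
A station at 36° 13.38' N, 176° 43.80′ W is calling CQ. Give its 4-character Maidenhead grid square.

AM16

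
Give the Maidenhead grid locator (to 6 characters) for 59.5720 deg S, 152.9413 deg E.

QD60lk

Offset from 180°W / 90°S: lon 332.9413°, lat 30.4280°.
Field: 332.9413/20 → 16 → Q, 30.4280/10 → 3 → D; chars QD.
Square: 12.9413/2 → 6, 0.4280/1 → 0; chars 60.
Subsquare: 0.9413/0.0833333 → 11 → l, 0.4280/0.0416667 → 10 → k; chars lk.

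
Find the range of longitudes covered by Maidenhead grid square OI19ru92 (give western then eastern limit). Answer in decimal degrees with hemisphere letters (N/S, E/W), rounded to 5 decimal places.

Field O=14, I=8: +14·20° lon, +8·10° lat → SW at lon 100°, lat -10°.
Square 1, 9: +1·2° lon, +9·1° lat → SW at lon 102°, lat -1°.
Subsquare r=17, u=20: +17·0.0833333° lon, +20·0.0416667° lat → SW at lon 103.417°, lat -0.166667°.
Extended square 9, 2: +9·0.00833333° lon, +2·0.00416667° lat → SW at lon 103.492°, lat -0.158333°.
Cell spans 0.00833333° lon × 0.00416667° lat.
west 103.49167° E, east 103.50000° E.

103.49167° E, 103.50000° E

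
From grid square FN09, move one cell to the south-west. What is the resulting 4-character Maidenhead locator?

Longitude square 0; −1 → -1, wraps to 9, carry into field.
Longitude field F = 5; −1 → 4 = E.
Latitude square 9; −1 → 8.

EN98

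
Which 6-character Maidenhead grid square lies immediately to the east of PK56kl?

PK56ll

Longitude subsquare k = 10; +1 → 11 = l.
The latitude characters are unchanged.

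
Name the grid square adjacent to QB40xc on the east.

Longitude subsquare x = 23; +1 → 24, wraps to 0 = a, carry into square.
Longitude square 4; +1 → 5.
The latitude characters are unchanged.

QB50ac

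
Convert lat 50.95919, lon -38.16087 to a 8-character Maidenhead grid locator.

Shift to the Maidenhead origin (180°W, 90°S): lon 141.83913, lat 140.95919.
Field (20°×10°, letters A–R): lon ⌊141.83913/20⌋ = 7 → H; lat ⌊140.95919/10⌋ = 14 → O.
Square (2°×1°, digits 0–9): lon ⌊1.83913/2⌋ = 0; lat ⌊0.95919/1⌋ = 0.
Subsquare (5′×2.5′, letters a–x): lon ⌊1.83913/0.0833333⌋ = 22 → w; lat ⌊0.95919/0.0416667⌋ = 23 → x.
Extended square (30″×15″, digits 0–9): lon ⌊0.00580/0.00833333⌋ = 0; lat ⌊0.00086/0.00416667⌋ = 0.

HO00wx00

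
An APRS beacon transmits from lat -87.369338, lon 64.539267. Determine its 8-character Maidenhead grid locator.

Add 180° to longitude and 90° to latitude: 244.53927, 2.63066.
Field (20°×10°, letters A–R): lon ⌊244.53927/20⌋ = 12 → M; lat ⌊2.63066/10⌋ = 0 → A.
Square (2°×1°, digits 0–9): lon ⌊4.53927/2⌋ = 2; lat ⌊2.63066/1⌋ = 2.
Subsquare (5′×2.5′, letters a–x): lon ⌊0.53927/0.0833333⌋ = 6 → g; lat ⌊0.63066/0.0416667⌋ = 15 → p.
Extended square (30″×15″, digits 0–9): lon ⌊0.03927/0.00833333⌋ = 4; lat ⌊0.00566/0.00416667⌋ = 1.

MA22gp41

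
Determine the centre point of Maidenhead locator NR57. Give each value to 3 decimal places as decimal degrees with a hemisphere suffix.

87.500° N, 91.000° E

Field N=13, R=17: +13·20° lon, +17·10° lat → SW at lon 80°, lat 80°.
Square 5, 7: +5·2° lon, +7·1° lat → SW at lon 90°, lat 87°.
Cell spans 2° lon × 1° lat. Centre is SW corner plus half of each.
latitude 87.500° N, longitude 91.000° E.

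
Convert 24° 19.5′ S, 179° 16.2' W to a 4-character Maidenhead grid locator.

AG05

Add 180° to longitude and 90° to latitude: 0.73, 65.67.
Field: lon ⌊0.73/20⌋ = 0 → A; lat ⌊65.67/10⌋ = 6 → G.
Square: lon ⌊0.73/2⌋ = 0; lat ⌊5.67/1⌋ = 5.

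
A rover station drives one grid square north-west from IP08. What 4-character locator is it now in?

Longitude square 0; −1 → -1, wraps to 9, carry into field.
Longitude field I = 8; −1 → 7 = H.
Latitude square 8; +1 → 9.

HP99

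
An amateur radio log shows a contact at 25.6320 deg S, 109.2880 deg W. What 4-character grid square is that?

DG54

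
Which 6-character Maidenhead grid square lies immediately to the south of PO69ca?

PO68cx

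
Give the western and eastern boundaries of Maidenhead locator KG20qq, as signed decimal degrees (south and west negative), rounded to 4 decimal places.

25.3333, 25.4167

Field K=10, G=6: +10·20° lon, +6·10° lat → SW at lon 20°, lat -30°.
Square 2, 0: +2·2° lon, +0·1° lat → SW at lon 24°, lat -30°.
Subsquare q=16, q=16: +16·0.0833333° lon, +16·0.0416667° lat → SW at lon 25.3333°, lat -29.3333°.
Cell spans 0.0833333° lon × 0.0416667° lat.
west 25.3333, east 25.4167.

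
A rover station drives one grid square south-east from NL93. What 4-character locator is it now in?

OL02

Longitude square 9; +1 → 10, wraps to 0, carry into field.
Longitude field N = 13; +1 → 14 = O.
Latitude square 3; −1 → 2.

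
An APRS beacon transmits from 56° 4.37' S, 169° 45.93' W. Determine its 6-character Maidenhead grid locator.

Offset from 180°W / 90°S: lon 10.2345°, lat 33.9272°.
Field: lon ⌊10.2345/20⌋ = 0 → A; lat ⌊33.9272/10⌋ = 3 → D.
Square: lon ⌊10.2345/2⌋ = 5; lat ⌊3.9272/1⌋ = 3.
Subsquare: lon ⌊0.2345/0.0833333⌋ = 2 → c; lat ⌊0.9272/0.0416667⌋ = 22 → w.

AD53cw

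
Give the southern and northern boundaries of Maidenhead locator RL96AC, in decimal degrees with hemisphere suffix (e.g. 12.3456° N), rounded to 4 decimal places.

26.0833° N, 26.1250° N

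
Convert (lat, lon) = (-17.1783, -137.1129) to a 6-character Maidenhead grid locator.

CH12kt

Offset from 180°W / 90°S: lon 42.8871°, lat 72.8217°.
Field: lon ⌊42.8871/20⌋ = 2 → C; lat ⌊72.8217/10⌋ = 7 → H.
Square: lon ⌊2.8871/2⌋ = 1; lat ⌊2.8217/1⌋ = 2.
Subsquare: lon ⌊0.8871/0.0833333⌋ = 10 → k; lat ⌊0.8217/0.0416667⌋ = 19 → t.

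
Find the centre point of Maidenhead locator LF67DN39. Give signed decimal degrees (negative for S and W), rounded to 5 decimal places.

-32.41875, 52.27917

Field L=11, F=5: +11·20° lon, +5·10° lat → SW at lon 40°, lat -40°.
Square 6, 7: +6·2° lon, +7·1° lat → SW at lon 52°, lat -33°.
Subsquare d=3, n=13: +3·0.0833333° lon, +13·0.0416667° lat → SW at lon 52.25°, lat -32.4583°.
Extended square 3, 9: +3·0.00833333° lon, +9·0.00416667° lat → SW at lon 52.275°, lat -32.4208°.
Cell spans 0.00833333° lon × 0.00416667° lat. Centre is SW corner plus half of each.
latitude -32.41875, longitude 52.27917.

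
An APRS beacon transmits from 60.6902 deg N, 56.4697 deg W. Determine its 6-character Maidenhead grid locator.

GP10sq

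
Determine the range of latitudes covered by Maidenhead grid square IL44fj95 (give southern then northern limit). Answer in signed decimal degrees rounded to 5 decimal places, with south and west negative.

24.39583, 24.40000

Field I=8, L=11: +8·20° lon, +11·10° lat → SW at lon -20°, lat 20°.
Square 4, 4: +4·2° lon, +4·1° lat → SW at lon -12°, lat 24°.
Subsquare f=5, j=9: +5·0.0833333° lon, +9·0.0416667° lat → SW at lon -11.5833°, lat 24.375°.
Extended square 9, 5: +9·0.00833333° lon, +5·0.00416667° lat → SW at lon -11.5083°, lat 24.3958°.
Cell spans 0.00833333° lon × 0.00416667° lat.
south 24.39583, north 24.40000.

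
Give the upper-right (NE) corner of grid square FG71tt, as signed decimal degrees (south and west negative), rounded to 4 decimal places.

Field F=5, G=6: +5·20° lon, +6·10° lat → SW at lon -80°, lat -30°.
Square 7, 1: +7·2° lon, +1·1° lat → SW at lon -66°, lat -29°.
Subsquare t=19, t=19: +19·0.0833333° lon, +19·0.0416667° lat → SW at lon -64.4167°, lat -28.2083°.
Cell spans 0.0833333° lon × 0.0416667° lat. NE corner is SW corner plus one full cell.
latitude -28.1667, longitude -64.3333.

-28.1667, -64.3333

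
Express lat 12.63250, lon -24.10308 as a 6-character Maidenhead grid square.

Offset from 180°W / 90°S: lon 155.8969°, lat 102.6325°.
Field: lon ⌊155.8969/20⌋ = 7 → H; lat ⌊102.6325/10⌋ = 10 → K.
Square: lon ⌊15.8969/2⌋ = 7; lat ⌊2.6325/1⌋ = 2.
Subsquare: lon ⌊1.8969/0.0833333⌋ = 22 → w; lat ⌊0.6325/0.0416667⌋ = 15 → p.

HK72wp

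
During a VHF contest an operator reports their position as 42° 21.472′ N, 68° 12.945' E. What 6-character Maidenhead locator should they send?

Offset from 180°W / 90°S: lon 248.2158°, lat 132.3579°.
Field: lon ⌊248.2158/20⌋ = 12 → M; lat ⌊132.3579/10⌋ = 13 → N.
Square: lon ⌊8.2158/2⌋ = 4; lat ⌊2.3579/1⌋ = 2.
Subsquare: lon ⌊0.2158/0.0833333⌋ = 2 → c; lat ⌊0.3579/0.0416667⌋ = 8 → i.

MN42ci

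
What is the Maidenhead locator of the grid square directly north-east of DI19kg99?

Longitude extended square 9; +1 → 10, wraps to 0, carry into subsquare.
Longitude subsquare k = 10; +1 → 11 = l.
Latitude extended square 9; +1 → 10, wraps to 0, carry into subsquare.
Latitude subsquare g = 6; +1 → 7 = h.

DI19lh00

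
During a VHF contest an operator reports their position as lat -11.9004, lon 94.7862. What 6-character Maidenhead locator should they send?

Offset from 180°W / 90°S: lon 274.7862°, lat 78.0996°.
Field: lon ⌊274.7862/20⌋ = 13 → N; lat ⌊78.0996/10⌋ = 7 → H.
Square: lon ⌊14.7862/2⌋ = 7; lat ⌊8.0996/1⌋ = 8.
Subsquare: lon ⌊0.7862/0.0833333⌋ = 9 → j; lat ⌊0.0996/0.0416667⌋ = 2 → c.

NH78jc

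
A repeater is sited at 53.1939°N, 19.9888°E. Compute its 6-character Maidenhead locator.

JO93xe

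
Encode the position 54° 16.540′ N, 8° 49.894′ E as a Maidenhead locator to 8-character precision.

JO44jg96

Offset from 180°W / 90°S: lon 188.83157°, lat 144.27567°.
Field: lon ⌊188.83157/20⌋ = 9 → J; lat ⌊144.27567/10⌋ = 14 → O.
Square: lon ⌊8.83157/2⌋ = 4; lat ⌊4.27567/1⌋ = 4.
Subsquare: lon ⌊0.83157/0.0833333⌋ = 9 → j; lat ⌊0.27567/0.0416667⌋ = 6 → g.
Extended square: lon ⌊0.08157/0.00833333⌋ = 9; lat ⌊0.02567/0.00416667⌋ = 6.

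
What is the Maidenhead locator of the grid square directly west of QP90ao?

QP80xo

Longitude subsquare a = 0; −1 → -1, wraps to 23 = x, carry into square.
Longitude square 9; −1 → 8.
The latitude characters are unchanged.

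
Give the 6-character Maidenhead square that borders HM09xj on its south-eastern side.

HM19ai

Longitude subsquare x = 23; +1 → 24, wraps to 0 = a, carry into square.
Longitude square 0; +1 → 1.
Latitude subsquare j = 9; −1 → 8 = i.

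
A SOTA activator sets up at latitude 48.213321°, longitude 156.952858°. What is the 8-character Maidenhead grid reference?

Offset from 180°W / 90°S: lon 336.95286°, lat 138.21332°.
Field: 336.95286/20 → 16 → Q, 138.21332/10 → 13 → N; chars QN.
Square: 16.95286/2 → 8, 8.21332/1 → 8; chars 88.
Subsquare: 0.95286/0.0833333 → 11 → l, 0.21332/0.0416667 → 5 → f; chars lf.
Extended square: 0.03619/0.00833333 → 4, 0.00499/0.00416667 → 1; chars 41.

QN88lf41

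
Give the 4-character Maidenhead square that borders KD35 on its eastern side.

KD45

Longitude square 3; +1 → 4.
The latitude characters are unchanged.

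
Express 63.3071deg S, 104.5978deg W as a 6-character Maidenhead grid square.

DC76qq

Add 180° to longitude and 90° to latitude: 75.4022, 26.6929.
Field (20°×10°, letters A–R): lon ⌊75.4022/20⌋ = 3 → D; lat ⌊26.6929/10⌋ = 2 → C.
Square (2°×1°, digits 0–9): lon ⌊15.4022/2⌋ = 7; lat ⌊6.6929/1⌋ = 6.
Subsquare (5′×2.5′, letters a–x): lon ⌊1.4022/0.0833333⌋ = 16 → q; lat ⌊0.6929/0.0416667⌋ = 16 → q.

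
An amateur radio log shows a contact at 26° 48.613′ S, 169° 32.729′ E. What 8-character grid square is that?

RG43se55

Shift to the Maidenhead origin (180°W, 90°S): lon 349.54548, lat 63.18978.
Field: 349.54548/20 → 17 → R, 63.18978/10 → 6 → G; chars RG.
Square: 9.54548/2 → 4, 3.18978/1 → 3; chars 43.
Subsquare: 1.54548/0.0833333 → 18 → s, 0.18978/0.0416667 → 4 → e; chars se.
Extended square: 0.04548/0.00833333 → 5, 0.02312/0.00416667 → 5; chars 55.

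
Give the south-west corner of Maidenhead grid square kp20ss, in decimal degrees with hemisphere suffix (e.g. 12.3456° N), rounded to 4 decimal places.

60.7500° N, 25.5000° E

Field K=10, P=15: +10·20° lon, +15·10° lat → SW at lon 20°, lat 60°.
Square 2, 0: +2·2° lon, +0·1° lat → SW at lon 24°, lat 60°.
Subsquare s=18, s=18: +18·0.0833333° lon, +18·0.0416667° lat → SW at lon 25.5°, lat 60.75°.
latitude 60.7500° N, longitude 25.5000° E.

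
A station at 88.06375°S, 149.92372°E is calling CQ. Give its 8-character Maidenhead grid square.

Offset from 180°W / 90°S: lon 329.92372°, lat 1.93625°.
Field: lon ⌊329.92372/20⌋ = 16 → Q; lat ⌊1.93625/10⌋ = 0 → A.
Square: lon ⌊9.92372/2⌋ = 4; lat ⌊1.93625/1⌋ = 1.
Subsquare: lon ⌊1.92372/0.0833333⌋ = 23 → x; lat ⌊0.93625/0.0416667⌋ = 22 → w.
Extended square: lon ⌊0.00705/0.00833333⌋ = 0; lat ⌊0.01958/0.00416667⌋ = 4.

QA41xw04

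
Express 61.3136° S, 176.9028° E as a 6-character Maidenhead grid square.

Shift to the Maidenhead origin (180°W, 90°S): lon 356.9028, lat 28.6864.
Field (20°×10°, letters A–R): lon ⌊356.9028/20⌋ = 17 → R; lat ⌊28.6864/10⌋ = 2 → C.
Square (2°×1°, digits 0–9): lon ⌊16.9028/2⌋ = 8; lat ⌊8.6864/1⌋ = 8.
Subsquare (5′×2.5′, letters a–x): lon ⌊0.9028/0.0833333⌋ = 10 → k; lat ⌊0.6864/0.0416667⌋ = 16 → q.

RC88kq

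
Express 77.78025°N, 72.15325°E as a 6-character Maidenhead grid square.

MQ67bs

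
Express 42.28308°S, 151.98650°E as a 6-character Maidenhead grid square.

QE57xr

Shift to the Maidenhead origin (180°W, 90°S): lon 331.9865, lat 47.7169.
Field (20°×10°, letters A–R): 331.9865/20 → 16 → Q, 47.7169/10 → 4 → E; chars QE.
Square (2°×1°, digits 0–9): 11.9865/2 → 5, 7.7169/1 → 7; chars 57.
Subsquare (5′×2.5′, letters a–x): 1.9865/0.0833333 → 23 → x, 0.7169/0.0416667 → 17 → r; chars xr.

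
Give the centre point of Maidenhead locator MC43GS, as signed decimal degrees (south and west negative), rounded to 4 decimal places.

-66.2292, 68.5417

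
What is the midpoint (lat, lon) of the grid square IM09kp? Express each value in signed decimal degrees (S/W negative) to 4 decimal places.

Field I=8, M=12: +8·20° lon, +12·10° lat → SW at lon -20°, lat 30°.
Square 0, 9: +0·2° lon, +9·1° lat → SW at lon -20°, lat 39°.
Subsquare k=10, p=15: +10·0.0833333° lon, +15·0.0416667° lat → SW at lon -19.1667°, lat 39.625°.
Cell spans 0.0833333° lon × 0.0416667° lat. Centre is SW corner plus half of each.
latitude 39.6458, longitude -19.1250.

39.6458, -19.1250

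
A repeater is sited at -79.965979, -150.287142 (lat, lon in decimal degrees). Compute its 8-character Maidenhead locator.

BB40ua58

Add 180° to longitude and 90° to latitude: 29.71286, 10.03402.
Field: lon ⌊29.71286/20⌋ = 1 → B; lat ⌊10.03402/10⌋ = 1 → B.
Square: lon ⌊9.71286/2⌋ = 4; lat ⌊0.03402/1⌋ = 0.
Subsquare: lon ⌊1.71286/0.0833333⌋ = 20 → u; lat ⌊0.03402/0.0416667⌋ = 0 → a.
Extended square: lon ⌊0.04619/0.00833333⌋ = 5; lat ⌊0.03402/0.00416667⌋ = 8.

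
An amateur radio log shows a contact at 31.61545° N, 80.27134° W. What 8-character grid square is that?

Add 180° to longitude and 90° to latitude: 99.72866, 121.61545.
Field: lon ⌊99.72866/20⌋ = 4 → E; lat ⌊121.61545/10⌋ = 12 → M.
Square: lon ⌊19.72866/2⌋ = 9; lat ⌊1.61545/1⌋ = 1.
Subsquare: lon ⌊1.72866/0.0833333⌋ = 20 → u; lat ⌊0.61545/0.0416667⌋ = 14 → o.
Extended square: lon ⌊0.06199/0.00833333⌋ = 7; lat ⌊0.03212/0.00416667⌋ = 7.

EM91uo77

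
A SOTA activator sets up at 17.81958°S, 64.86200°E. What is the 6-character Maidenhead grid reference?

MH22ke

Add 180° to longitude and 90° to latitude: 244.8620, 72.1804.
Field: 244.8620/20 → 12 → M, 72.1804/10 → 7 → H; chars MH.
Square: 4.8620/2 → 2, 2.1804/1 → 2; chars 22.
Subsquare: 0.8620/0.0833333 → 10 → k, 0.1804/0.0416667 → 4 → e; chars ke.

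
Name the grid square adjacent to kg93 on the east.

Longitude square 9; +1 → 10, wraps to 0, carry into field.
Longitude field K = 10; +1 → 11 = L.
The latitude characters are unchanged.

LG03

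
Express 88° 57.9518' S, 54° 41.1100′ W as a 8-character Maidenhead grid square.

GA21pa78

Add 180° to longitude and 90° to latitude: 125.31483, 1.03414.
Field (20°×10°, letters A–R): 125.31483/20 → 6 → G, 1.03414/10 → 0 → A; chars GA.
Square (2°×1°, digits 0–9): 5.31483/2 → 2, 1.03414/1 → 1; chars 21.
Subsquare (5′×2.5′, letters a–x): 1.31483/0.0833333 → 15 → p, 0.03414/0.0416667 → 0 → a; chars pa.
Extended square (30″×15″, digits 0–9): 0.06483/0.00833333 → 7, 0.03414/0.00416667 → 8; chars 78.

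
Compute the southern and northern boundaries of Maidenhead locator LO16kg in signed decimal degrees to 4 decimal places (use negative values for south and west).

56.2500, 56.2917

Field L=11, O=14: +11·20° lon, +14·10° lat → SW at lon 40°, lat 50°.
Square 1, 6: +1·2° lon, +6·1° lat → SW at lon 42°, lat 56°.
Subsquare k=10, g=6: +10·0.0833333° lon, +6·0.0416667° lat → SW at lon 42.8333°, lat 56.25°.
Cell spans 0.0833333° lon × 0.0416667° lat.
south 56.2500, north 56.2917.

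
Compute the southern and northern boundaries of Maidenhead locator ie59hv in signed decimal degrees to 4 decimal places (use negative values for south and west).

Field I=8, E=4: +8·20° lon, +4·10° lat → SW at lon -20°, lat -50°.
Square 5, 9: +5·2° lon, +9·1° lat → SW at lon -10°, lat -41°.
Subsquare h=7, v=21: +7·0.0833333° lon, +21·0.0416667° lat → SW at lon -9.41667°, lat -40.125°.
Cell spans 0.0833333° lon × 0.0416667° lat.
south -40.1250, north -40.0833.

-40.1250, -40.0833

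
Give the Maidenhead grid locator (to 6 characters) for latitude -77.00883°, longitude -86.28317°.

Add 180° to longitude and 90° to latitude: 93.7168, 12.9912.
Field: lon ⌊93.7168/20⌋ = 4 → E; lat ⌊12.9912/10⌋ = 1 → B.
Square: lon ⌊13.7168/2⌋ = 6; lat ⌊2.9912/1⌋ = 2.
Subsquare: lon ⌊1.7168/0.0833333⌋ = 20 → u; lat ⌊0.9912/0.0416667⌋ = 23 → x.

EB62ux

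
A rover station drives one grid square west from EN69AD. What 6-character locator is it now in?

EN59xd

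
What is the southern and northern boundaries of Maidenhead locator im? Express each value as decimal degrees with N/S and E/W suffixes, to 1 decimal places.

30.0° N, 40.0° N

Field I=8, M=12: +8·20° lon, +12·10° lat → SW at lon -20°, lat 30°.
Cell spans 20° lon × 10° lat.
south 30.0° N, north 40.0° N.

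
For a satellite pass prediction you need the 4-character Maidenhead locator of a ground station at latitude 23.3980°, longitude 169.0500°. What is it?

RL43

Shift to the Maidenhead origin (180°W, 90°S): lon 349.05, lat 113.40.
Field: lon ⌊349.05/20⌋ = 17 → R; lat ⌊113.40/10⌋ = 11 → L.
Square: lon ⌊9.05/2⌋ = 4; lat ⌊3.40/1⌋ = 3.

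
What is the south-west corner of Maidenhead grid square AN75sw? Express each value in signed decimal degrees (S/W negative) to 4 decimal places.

45.9167, -164.5000

Field A=0, N=13: +0·20° lon, +13·10° lat → SW at lon -180°, lat 40°.
Square 7, 5: +7·2° lon, +5·1° lat → SW at lon -166°, lat 45°.
Subsquare s=18, w=22: +18·0.0833333° lon, +22·0.0416667° lat → SW at lon -164.5°, lat 45.9167°.
latitude 45.9167, longitude -164.5000.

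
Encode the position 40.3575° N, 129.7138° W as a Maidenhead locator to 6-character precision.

CN50di

Add 180° to longitude and 90° to latitude: 50.2862, 130.3575.
Field: lon ⌊50.2862/20⌋ = 2 → C; lat ⌊130.3575/10⌋ = 13 → N.
Square: lon ⌊10.2862/2⌋ = 5; lat ⌊0.3575/1⌋ = 0.
Subsquare: lon ⌊0.2862/0.0833333⌋ = 3 → d; lat ⌊0.3575/0.0416667⌋ = 8 → i.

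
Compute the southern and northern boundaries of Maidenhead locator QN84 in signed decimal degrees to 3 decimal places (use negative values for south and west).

44.000, 45.000

Field Q=16, N=13: +16·20° lon, +13·10° lat → SW at lon 140°, lat 40°.
Square 8, 4: +8·2° lon, +4·1° lat → SW at lon 156°, lat 44°.
Cell spans 2° lon × 1° lat.
south 44.000, north 45.000.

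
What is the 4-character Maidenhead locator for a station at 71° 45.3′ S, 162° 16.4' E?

RB18

Offset from 180°W / 90°S: lon 342.27°, lat 18.25°.
Field (20°×10°, letters A–R): 342.27/20 → 17 → R, 18.25/10 → 1 → B; chars RB.
Square (2°×1°, digits 0–9): 2.27/2 → 1, 8.25/1 → 8; chars 18.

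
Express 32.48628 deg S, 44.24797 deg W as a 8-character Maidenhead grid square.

Add 180° to longitude and 90° to latitude: 135.75203, 57.51372.
Field: lon ⌊135.75203/20⌋ = 6 → G; lat ⌊57.51372/10⌋ = 5 → F.
Square: lon ⌊15.75203/2⌋ = 7; lat ⌊7.51372/1⌋ = 7.
Subsquare: lon ⌊1.75203/0.0833333⌋ = 21 → v; lat ⌊0.51372/0.0416667⌋ = 12 → m.
Extended square: lon ⌊0.00203/0.00833333⌋ = 0; lat ⌊0.01372/0.00416667⌋ = 3.

GF77vm03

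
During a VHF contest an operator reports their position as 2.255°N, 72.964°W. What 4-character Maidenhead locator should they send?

FJ32

Offset from 180°W / 90°S: lon 107.04°, lat 92.25°.
Field (20°×10°, letters A–R): lon ⌊107.04/20⌋ = 5 → F; lat ⌊92.25/10⌋ = 9 → J.
Square (2°×1°, digits 0–9): lon ⌊7.04/2⌋ = 3; lat ⌊2.25/1⌋ = 2.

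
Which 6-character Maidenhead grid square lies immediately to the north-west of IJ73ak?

IJ63xl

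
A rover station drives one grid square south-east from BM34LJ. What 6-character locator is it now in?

Longitude subsquare l = 11; +1 → 12 = m.
Latitude subsquare j = 9; −1 → 8 = i.

BM34mi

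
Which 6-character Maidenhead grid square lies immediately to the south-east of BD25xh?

BD35ag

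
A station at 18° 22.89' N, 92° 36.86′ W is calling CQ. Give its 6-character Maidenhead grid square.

EK38qj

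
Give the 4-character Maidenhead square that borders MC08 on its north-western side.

Longitude square 0; −1 → -1, wraps to 9, carry into field.
Longitude field M = 12; −1 → 11 = L.
Latitude square 8; +1 → 9.

LC99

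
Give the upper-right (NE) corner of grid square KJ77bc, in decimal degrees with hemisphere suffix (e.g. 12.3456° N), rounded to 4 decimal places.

7.1250° N, 34.1667° E

Field K=10, J=9: +10·20° lon, +9·10° lat → SW at lon 20°, lat 0°.
Square 7, 7: +7·2° lon, +7·1° lat → SW at lon 34°, lat 7°.
Subsquare b=1, c=2: +1·0.0833333° lon, +2·0.0416667° lat → SW at lon 34.0833°, lat 7.08333°.
Cell spans 0.0833333° lon × 0.0416667° lat. NE corner is SW corner plus one full cell.
latitude 7.1250° N, longitude 34.1667° E.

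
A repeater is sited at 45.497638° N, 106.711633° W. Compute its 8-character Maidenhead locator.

DN65pl49

Add 180° to longitude and 90° to latitude: 73.28837, 135.49764.
Field (20°×10°, letters A–R): lon ⌊73.28837/20⌋ = 3 → D; lat ⌊135.49764/10⌋ = 13 → N.
Square (2°×1°, digits 0–9): lon ⌊13.28837/2⌋ = 6; lat ⌊5.49764/1⌋ = 5.
Subsquare (5′×2.5′, letters a–x): lon ⌊1.28837/0.0833333⌋ = 15 → p; lat ⌊0.49764/0.0416667⌋ = 11 → l.
Extended square (30″×15″, digits 0–9): lon ⌊0.03837/0.00833333⌋ = 4; lat ⌊0.03930/0.00416667⌋ = 9.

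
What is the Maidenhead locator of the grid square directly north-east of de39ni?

DE39oj

Longitude subsquare n = 13; +1 → 14 = o.
Latitude subsquare i = 8; +1 → 9 = j.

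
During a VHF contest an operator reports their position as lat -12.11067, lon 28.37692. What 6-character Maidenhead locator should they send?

KH47ev

Offset from 180°W / 90°S: lon 208.3769°, lat 77.8893°.
Field: lon ⌊208.3769/20⌋ = 10 → K; lat ⌊77.8893/10⌋ = 7 → H.
Square: lon ⌊8.3769/2⌋ = 4; lat ⌊7.8893/1⌋ = 7.
Subsquare: lon ⌊0.3769/0.0833333⌋ = 4 → e; lat ⌊0.8893/0.0416667⌋ = 21 → v.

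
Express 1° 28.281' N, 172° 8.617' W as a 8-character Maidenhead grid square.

AJ31wl23

Add 180° to longitude and 90° to latitude: 7.85638, 91.47135.
Field (20°×10°, letters A–R): lon ⌊7.85638/20⌋ = 0 → A; lat ⌊91.47135/10⌋ = 9 → J.
Square (2°×1°, digits 0–9): lon ⌊7.85638/2⌋ = 3; lat ⌊1.47135/1⌋ = 1.
Subsquare (5′×2.5′, letters a–x): lon ⌊1.85638/0.0833333⌋ = 22 → w; lat ⌊0.47135/0.0416667⌋ = 11 → l.
Extended square (30″×15″, digits 0–9): lon ⌊0.02305/0.00833333⌋ = 2; lat ⌊0.01302/0.00416667⌋ = 3.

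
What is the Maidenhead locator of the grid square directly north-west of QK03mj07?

Longitude extended square 0; −1 → -1, wraps to 9, carry into subsquare.
Longitude subsquare m = 12; −1 → 11 = l.
Latitude extended square 7; +1 → 8.

QK03lj98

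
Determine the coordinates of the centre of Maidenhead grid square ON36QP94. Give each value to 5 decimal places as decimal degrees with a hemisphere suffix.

46.64375° N, 107.41250° E

Field O=14, N=13: +14·20° lon, +13·10° lat → SW at lon 100°, lat 40°.
Square 3, 6: +3·2° lon, +6·1° lat → SW at lon 106°, lat 46°.
Subsquare q=16, p=15: +16·0.0833333° lon, +15·0.0416667° lat → SW at lon 107.333°, lat 46.625°.
Extended square 9, 4: +9·0.00833333° lon, +4·0.00416667° lat → SW at lon 107.408°, lat 46.6417°.
Cell spans 0.00833333° lon × 0.00416667° lat. Centre is SW corner plus half of each.
latitude 46.64375° N, longitude 107.41250° E.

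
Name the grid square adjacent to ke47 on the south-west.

Longitude square 4; −1 → 3.
Latitude square 7; −1 → 6.

KE36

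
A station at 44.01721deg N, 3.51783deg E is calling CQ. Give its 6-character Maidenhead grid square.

JN14sa

Shift to the Maidenhead origin (180°W, 90°S): lon 183.5178, lat 134.0172.
Field: lon ⌊183.5178/20⌋ = 9 → J; lat ⌊134.0172/10⌋ = 13 → N.
Square: lon ⌊3.5178/2⌋ = 1; lat ⌊4.0172/1⌋ = 4.
Subsquare: lon ⌊1.5178/0.0833333⌋ = 18 → s; lat ⌊0.0172/0.0416667⌋ = 0 → a.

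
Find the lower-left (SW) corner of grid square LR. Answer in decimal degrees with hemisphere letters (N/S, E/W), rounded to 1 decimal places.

Field L=11, R=17: +11·20° lon, +17·10° lat → SW at lon 40°, lat 80°.
latitude 80.0° N, longitude 40.0° E.

80.0° N, 40.0° E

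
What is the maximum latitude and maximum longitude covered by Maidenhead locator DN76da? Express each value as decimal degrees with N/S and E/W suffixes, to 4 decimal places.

Field D=3, N=13: +3·20° lon, +13·10° lat → SW at lon -120°, lat 40°.
Square 7, 6: +7·2° lon, +6·1° lat → SW at lon -106°, lat 46°.
Subsquare d=3, a=0: +3·0.0833333° lon, +0·0.0416667° lat → SW at lon -105.75°, lat 46°.
Cell spans 0.0833333° lon × 0.0416667° lat. NE corner is SW corner plus one full cell.
latitude 46.0417° N, longitude 105.6667° W.

46.0417° N, 105.6667° W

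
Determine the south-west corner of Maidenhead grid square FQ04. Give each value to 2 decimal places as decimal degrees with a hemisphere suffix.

74.00° N, 80.00° W

Field F=5, Q=16: +5·20° lon, +16·10° lat → SW at lon -80°, lat 70°.
Square 0, 4: +0·2° lon, +4·1° lat → SW at lon -80°, lat 74°.
latitude 74.00° N, longitude 80.00° W.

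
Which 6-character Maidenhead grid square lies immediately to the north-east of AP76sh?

AP76ti

Longitude subsquare s = 18; +1 → 19 = t.
Latitude subsquare h = 7; +1 → 8 = i.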